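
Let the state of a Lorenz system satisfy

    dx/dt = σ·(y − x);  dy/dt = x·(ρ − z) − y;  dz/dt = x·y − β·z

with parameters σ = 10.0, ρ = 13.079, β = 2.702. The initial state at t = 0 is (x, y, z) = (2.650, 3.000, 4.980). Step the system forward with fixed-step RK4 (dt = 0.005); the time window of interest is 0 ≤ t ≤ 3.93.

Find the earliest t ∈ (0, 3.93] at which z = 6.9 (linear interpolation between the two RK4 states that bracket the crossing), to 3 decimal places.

t = 0.218

t=0.000: state=(2.650, 3.000, 4.980)
step 1 (dt=0.005): k1=(3.500, 18.462, -5.506), k2=(3.874, 18.524, -5.320), k3=(3.866, 18.530, -5.318), k4=(4.233, 18.597, -5.129); state += dt/6·(k1+2k2+2k3+k4)
t=0.005: state=(2.669, 3.093, 4.953)
t=0.010: state=(2.692, 3.186, 4.929)
t=0.015: state=(2.719, 3.280, 4.906)
continuing one RK4 step at a time; state shown every 40 steps (Δt=0.2):
t=0.200: state=(5.543, 7.866, 6.372)
t=0.215: state=(5.898, 8.302, 6.799)
next step: t=0.220: state=(6.019, 8.445, 6.956) — z has crossed 6.9
linear interpolation between t=0.215 (6.79923) and t=0.220 (6.95579) → t≈0.218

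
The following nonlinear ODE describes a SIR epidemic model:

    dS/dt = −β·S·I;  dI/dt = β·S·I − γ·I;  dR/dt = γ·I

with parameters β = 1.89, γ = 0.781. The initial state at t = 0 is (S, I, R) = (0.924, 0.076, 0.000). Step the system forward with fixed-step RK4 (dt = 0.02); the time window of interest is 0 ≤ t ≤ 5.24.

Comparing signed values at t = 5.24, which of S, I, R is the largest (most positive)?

largest component: R

t=0.000: state=(0.924, 0.076, 0.000)
step 1 (dt=0.02): k1=(-0.133, 0.073, 0.059), k2=(-0.134, 0.074, 0.060), k3=(-0.134, 0.074, 0.060), k4=(-0.135, 0.074, 0.061); state += dt/6·(k1+2k2+2k3+k4)
t=0.020: state=(0.921, 0.077, 0.001)
t=0.040: state=(0.919, 0.079, 0.002)
t=0.060: state=(0.916, 0.080, 0.004)
continuing one RK4 step at a time; state shown every 10 steps (Δt=0.2):
t=0.200: state=(0.895, 0.092, 0.013)
t=0.400: state=(0.862, 0.109, 0.029)
t=0.600: state=(0.824, 0.129, 0.047)
t=0.800: state=(0.782, 0.149, 0.069)
t=1.000: state=(0.736, 0.170, 0.094)
t=1.200: state=(0.688, 0.190, 0.122)
t=1.400: state=(0.638, 0.209, 0.153)
t=1.600: state=(0.587, 0.225, 0.187)
t=1.800: state=(0.538, 0.239, 0.224)
t=2.000: state=(0.491, 0.248, 0.262)
t=2.200: state=(0.446, 0.253, 0.301)
t=2.400: state=(0.405, 0.254, 0.340)
t=2.600: state=(0.368, 0.252, 0.380)
t=2.800: state=(0.335, 0.246, 0.419)
t=3.000: state=(0.306, 0.237, 0.457)
t=3.200: state=(0.280, 0.227, 0.493)
t=3.400: state=(0.258, 0.215, 0.527)
t=3.600: state=(0.238, 0.202, 0.560)
t=3.800: state=(0.221, 0.188, 0.590)
t=4.000: state=(0.207, 0.175, 0.619)
t=4.200: state=(0.194, 0.161, 0.645)
t=4.400: state=(0.183, 0.148, 0.669)
t=4.600: state=(0.173, 0.135, 0.691)
t=4.800: state=(0.165, 0.123, 0.711)
t=5.000: state=(0.158, 0.112, 0.730)
t=5.200: state=(0.152, 0.102, 0.746)
t=5.240: state=(0.151, 0.100, 0.750)
compare at T: S=0.151, I=0.100, R=0.750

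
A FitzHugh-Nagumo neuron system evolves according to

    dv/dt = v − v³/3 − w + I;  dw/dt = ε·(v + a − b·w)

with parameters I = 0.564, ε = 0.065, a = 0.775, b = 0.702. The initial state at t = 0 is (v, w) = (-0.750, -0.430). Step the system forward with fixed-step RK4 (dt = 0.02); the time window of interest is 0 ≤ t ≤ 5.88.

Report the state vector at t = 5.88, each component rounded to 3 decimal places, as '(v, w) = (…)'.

t=0.000: state=(-0.750, -0.430)
step 1 (dt=0.02): k1=(0.385, 0.021), k2=(0.386, 0.021), k3=(0.386, 0.021), k4=(0.388, 0.022); state += dt/6·(k1+2k2+2k3+k4)
t=0.020: state=(-0.742, -0.430)
t=0.040: state=(-0.734, -0.429)
t=0.060: state=(-0.727, -0.429)
continuing one RK4 step at a time; state shown every 10 steps (Δt=0.2):
t=0.200: state=(-0.670, -0.425)
t=0.400: state=(-0.581, -0.419)
t=0.600: state=(-0.482, -0.413)
t=0.800: state=(-0.367, -0.404)
t=1.000: state=(-0.233, -0.394)
t=1.200: state=(-0.073, -0.383)
t=1.400: state=(0.119, -0.369)
t=1.600: state=(0.349, -0.353)
t=1.800: state=(0.619, -0.333)
t=2.000: state=(0.918, -0.310)
t=2.200: state=(1.221, -0.284)
t=2.400: state=(1.490, -0.253)
t=2.600: state=(1.697, -0.220)
t=2.800: state=(1.834, -0.185)
t=3.000: state=(1.914, -0.149)
t=3.200: state=(1.956, -0.113)
t=3.400: state=(1.974, -0.076)
t=3.600: state=(1.979, -0.040)
t=3.800: state=(1.976, -0.004)
t=4.000: state=(1.969, 0.031)
t=4.200: state=(1.959, 0.067)
t=4.400: state=(1.949, 0.101)
t=4.600: state=(1.937, 0.136)
t=4.800: state=(1.926, 0.169)
t=5.000: state=(1.914, 0.203)
t=5.200: state=(1.901, 0.236)
t=5.400: state=(1.889, 0.268)
t=5.600: state=(1.877, 0.300)
t=5.800: state=(1.864, 0.331)
t=5.880: state=(1.859, 0.344)

(v, w) = (1.859, 0.344)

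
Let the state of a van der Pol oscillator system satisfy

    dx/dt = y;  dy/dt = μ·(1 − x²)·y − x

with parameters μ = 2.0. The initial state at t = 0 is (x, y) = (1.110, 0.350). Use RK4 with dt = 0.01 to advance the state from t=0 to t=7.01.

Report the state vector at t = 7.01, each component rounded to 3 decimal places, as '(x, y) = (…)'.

t=0.000: state=(1.110, 0.350)
step 1 (dt=0.01): k1=(0.350, -1.272), k2=(0.344, -1.274), k3=(0.344, -1.274), k4=(0.337, -1.275); state += dt/6·(k1+2k2+2k3+k4)
t=0.010: state=(1.113, 0.337)
t=0.020: state=(1.117, 0.324)
t=0.030: state=(1.120, 0.312)
continuing one RK4 step at a time; state shown every 25 steps (Δt=0.25):
t=0.250: state=(1.158, 0.037)
t=0.500: state=(1.132, -0.234)
t=0.750: state=(1.043, -0.475)
t=1.000: state=(0.893, -0.736)
t=1.250: state=(0.666, -1.109)
t=1.500: state=(0.316, -1.760)
t=1.750: state=(-0.255, -2.884)
t=2.000: state=(-1.097, -3.533)
t=2.250: state=(-1.780, -1.649)
t=2.500: state=(-1.976, -0.179)
t=2.750: state=(-1.960, 0.219)
t=3.000: state=(-1.889, 0.322)
t=3.250: state=(-1.803, 0.367)
t=3.500: state=(-1.707, 0.405)
t=3.750: state=(-1.600, 0.449)
t=4.000: state=(-1.481, 0.507)
t=4.250: state=(-1.345, 0.589)
t=4.500: state=(-1.183, 0.712)
t=4.750: state=(-0.982, 0.913)
t=5.000: state=(-0.714, 1.274)
t=5.250: state=(-0.317, 1.979)
t=5.500: state=(0.324, 3.222)
t=5.750: state=(1.235, 3.619)
t=6.000: state=(1.875, 1.357)
t=6.250: state=(2.019, 0.061)
t=6.500: state=(1.987, -0.246)
t=6.750: state=(1.914, -0.324)
t=7.000: state=(1.828, -0.362)
t=7.010: state=(1.824, -0.363)

(x, y) = (1.824, -0.363)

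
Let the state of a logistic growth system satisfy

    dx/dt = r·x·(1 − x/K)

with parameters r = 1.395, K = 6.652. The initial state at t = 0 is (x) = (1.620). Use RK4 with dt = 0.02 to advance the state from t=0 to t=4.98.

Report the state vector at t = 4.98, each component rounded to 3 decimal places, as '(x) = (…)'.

(x) = (6.632)

t=0.000: state=(1.620)
step 1 (dt=0.02): k1=(1.710), k2=(1.722), k3=(1.722), k4=(1.734); state += dt/6·(k1+2k2+2k3+k4)
t=0.020: state=(1.654)
t=0.040: state=(1.689)
t=0.060: state=(1.725)
continuing one RK4 step at a time; state shown every 10 steps (Δt=0.2):
t=0.200: state=(1.986)
t=0.400: state=(2.395)
t=0.600: state=(2.837)
t=0.800: state=(3.297)
t=1.000: state=(3.759)
t=1.200: state=(4.204)
t=1.400: state=(4.618)
t=1.600: state=(4.989)
t=1.800: state=(5.312)
t=2.000: state=(5.586)
t=2.200: state=(5.813)
t=2.400: state=(5.997)
t=2.600: state=(6.144)
t=2.800: state=(6.261)
t=3.000: state=(6.352)
t=3.200: state=(6.422)
t=3.400: state=(6.477)
t=3.600: state=(6.519)
t=3.800: state=(6.551)
t=4.000: state=(6.575)
t=4.200: state=(6.594)
t=4.400: state=(6.608)
t=4.600: state=(6.618)
t=4.800: state=(6.627)
t=4.980: state=(6.632)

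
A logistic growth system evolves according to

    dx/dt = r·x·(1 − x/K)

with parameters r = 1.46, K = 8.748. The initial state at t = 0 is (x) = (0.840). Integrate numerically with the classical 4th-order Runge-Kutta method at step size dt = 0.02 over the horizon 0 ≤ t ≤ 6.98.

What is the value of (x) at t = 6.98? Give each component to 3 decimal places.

t=0.000: state=(0.840)
step 1 (dt=0.02): k1=(1.109), k2=(1.122), k3=(1.122), k4=(1.135); state += dt/6·(k1+2k2+2k3+k4)
t=0.020: state=(0.862)
t=0.040: state=(0.885)
t=0.060: state=(0.909)
continuing one RK4 step at a time; state shown every 25 steps (Δt=0.5):
t=0.500: state=(1.580)
t=1.000: state=(2.745)
t=1.500: state=(4.260)
t=2.000: state=(5.802)
t=2.500: state=(7.028)
t=3.000: state=(7.825)
t=3.500: state=(8.278)
t=4.000: state=(8.515)
t=4.500: state=(8.634)
t=5.000: state=(8.693)
t=5.500: state=(8.721)
t=6.000: state=(8.735)
t=6.500: state=(8.742)
t=6.980: state=(8.745)

(x) = (8.745)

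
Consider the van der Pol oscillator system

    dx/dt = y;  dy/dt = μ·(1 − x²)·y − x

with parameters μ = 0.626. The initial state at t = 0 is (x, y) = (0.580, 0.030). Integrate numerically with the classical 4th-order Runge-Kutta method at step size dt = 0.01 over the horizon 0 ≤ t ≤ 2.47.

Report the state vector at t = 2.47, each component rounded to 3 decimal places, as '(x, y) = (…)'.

(x, y) = (-0.991, -0.734)

t=0.000: state=(0.580, 0.030)
step 1 (dt=0.01): k1=(0.030, -0.568), k2=(0.027, -0.569), k3=(0.027, -0.569), k4=(0.024, -0.570); state += dt/6·(k1+2k2+2k3+k4)
t=0.010: state=(0.580, 0.024)
t=0.020: state=(0.580, 0.019)
t=0.030: state=(0.581, 0.013)
continuing one RK4 step at a time; state shown every 10 steps (Δt=0.1):
t=0.100: state=(0.580, -0.028)
t=0.200: state=(0.574, -0.088)
t=0.300: state=(0.562, -0.150)
t=0.400: state=(0.544, -0.213)
t=0.500: state=(0.520, -0.278)
t=0.600: state=(0.489, -0.343)
t=0.700: state=(0.451, -0.408)
t=0.800: state=(0.407, -0.473)
t=0.900: state=(0.356, -0.539)
t=1.000: state=(0.299, -0.603)
t=1.100: state=(0.236, -0.667)
t=1.200: state=(0.166, -0.729)
t=1.300: state=(0.090, -0.789)
t=1.400: state=(0.008, -0.845)
t=1.500: state=(-0.079, -0.896)
t=1.600: state=(-0.171, -0.940)
t=1.700: state=(-0.266, -0.975)
t=1.800: state=(-0.365, -0.999)
t=1.900: state=(-0.466, -1.010)
t=2.000: state=(-0.567, -1.004)
t=2.100: state=(-0.666, -0.981)
t=2.200: state=(-0.762, -0.939)
t=2.300: state=(-0.853, -0.878)
t=2.400: state=(-0.937, -0.799)
t=2.470: state=(-0.991, -0.734)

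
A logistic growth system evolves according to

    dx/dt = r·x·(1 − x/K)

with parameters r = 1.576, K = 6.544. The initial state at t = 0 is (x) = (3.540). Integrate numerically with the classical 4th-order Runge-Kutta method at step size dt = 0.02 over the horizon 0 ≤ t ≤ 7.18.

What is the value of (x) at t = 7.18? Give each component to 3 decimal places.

(x) = (6.544)

t=0.000: state=(3.540)
step 1 (dt=0.02): k1=(2.561), k2=(2.558), k3=(2.558), k4=(2.554); state += dt/6·(k1+2k2+2k3+k4)
t=0.020: state=(3.591)
t=0.040: state=(3.642)
t=0.060: state=(3.693)
continuing one RK4 step at a time; state shown every 25 steps (Δt=0.5):
t=0.500: state=(4.722)
t=1.000: state=(5.567)
t=1.500: state=(6.060)
t=2.000: state=(6.315)
t=2.500: state=(6.438)
t=3.000: state=(6.495)
t=3.500: state=(6.522)
t=4.000: state=(6.534)
t=4.500: state=(6.539)
t=5.000: state=(6.542)
t=5.500: state=(6.543)
t=6.000: state=(6.544)
t=6.500: state=(6.544)
t=7.000: state=(6.544)
t=7.180: state=(6.544)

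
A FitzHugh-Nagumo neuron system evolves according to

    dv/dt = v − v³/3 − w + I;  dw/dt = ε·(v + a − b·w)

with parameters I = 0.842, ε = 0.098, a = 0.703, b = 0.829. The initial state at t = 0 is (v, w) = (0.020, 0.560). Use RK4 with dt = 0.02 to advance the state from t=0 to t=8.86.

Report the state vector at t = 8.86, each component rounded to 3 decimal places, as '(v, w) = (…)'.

t=0.000: state=(0.020, 0.560)
step 1 (dt=0.02): k1=(0.302, 0.025), k2=(0.305, 0.026), k3=(0.305, 0.026), k4=(0.308, 0.026); state += dt/6·(k1+2k2+2k3+k4)
t=0.020: state=(0.026, 0.561)
t=0.040: state=(0.032, 0.561)
t=0.060: state=(0.039, 0.562)
continuing one RK4 step at a time; state shown every 25 steps (Δt=0.5):
t=0.500: state=(0.211, 0.577)
t=1.000: state=(0.503, 0.604)
t=1.500: state=(0.898, 0.647)
t=2.000: state=(1.301, 0.708)
t=2.500: state=(1.564, 0.784)
t=3.000: state=(1.668, 0.864)
t=3.500: state=(1.685, 0.944)
t=4.000: state=(1.667, 1.021)
t=4.500: state=(1.634, 1.093)
t=5.000: state=(1.596, 1.161)
t=5.500: state=(1.556, 1.224)
t=6.000: state=(1.514, 1.283)
t=6.500: state=(1.472, 1.338)
t=7.000: state=(1.428, 1.388)
t=7.500: state=(1.383, 1.434)
t=8.000: state=(1.337, 1.476)
t=8.500: state=(1.290, 1.514)
t=8.860: state=(1.254, 1.539)

(v, w) = (1.254, 1.539)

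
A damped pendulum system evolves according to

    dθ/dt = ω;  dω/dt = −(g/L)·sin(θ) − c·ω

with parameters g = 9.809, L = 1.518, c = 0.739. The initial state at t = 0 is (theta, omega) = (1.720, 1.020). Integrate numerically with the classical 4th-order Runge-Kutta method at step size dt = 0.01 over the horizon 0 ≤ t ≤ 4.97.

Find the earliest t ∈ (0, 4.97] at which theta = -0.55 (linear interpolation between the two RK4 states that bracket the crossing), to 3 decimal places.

t = 1.221

t=0.000: state=(1.720, 1.020)
step 1 (dt=0.01): k1=(1.020, -7.144), k2=(0.984, -7.112), k3=(0.984, -7.113), k4=(0.949, -7.081); state += dt/6·(k1+2k2+2k3+k4)
t=0.010: state=(1.730, 0.949)
t=0.020: state=(1.739, 0.878)
t=0.030: state=(1.747, 0.808)
continuing one RK4 step at a time; state shown every 20 steps (Δt=0.2):
t=0.200: state=(1.789, -0.296)
t=0.400: state=(1.613, -1.442)
t=0.600: state=(1.222, -2.426)
t=0.800: state=(0.666, -3.055)
t=1.000: state=(0.044, -3.038)
t=1.200: state=(-0.502, -2.329)
t=1.220: state=(-0.548, -2.231)
next step: t=1.230: state=(-0.570, -2.180) — theta has crossed -0.55
linear interpolation between t=1.220 (-0.54781) and t=1.230 (-0.56986) → t≈1.221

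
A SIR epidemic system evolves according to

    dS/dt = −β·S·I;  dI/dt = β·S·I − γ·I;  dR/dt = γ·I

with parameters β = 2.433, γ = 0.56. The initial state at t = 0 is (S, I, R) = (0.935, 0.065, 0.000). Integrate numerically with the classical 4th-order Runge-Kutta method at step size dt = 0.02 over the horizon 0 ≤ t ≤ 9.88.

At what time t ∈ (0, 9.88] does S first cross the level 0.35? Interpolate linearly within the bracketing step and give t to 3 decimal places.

t=0.000: state=(0.935, 0.065, 0.000)
step 1 (dt=0.02): k1=(-0.148, 0.111, 0.036), k2=(-0.150, 0.113, 0.037), k3=(-0.150, 0.113, 0.037), k4=(-0.153, 0.115, 0.038); state += dt/6·(k1+2k2+2k3+k4)
t=0.020: state=(0.932, 0.067, 0.001)
t=0.040: state=(0.929, 0.070, 0.002)
t=0.060: state=(0.926, 0.072, 0.002)
continuing one RK4 step at a time; state shown every 25 steps (Δt=0.5):
t=0.500: state=(0.827, 0.145, 0.028)
t=1.000: state=(0.645, 0.269, 0.085)
t=1.500: state=(0.430, 0.391, 0.179)
t=1.700: state=(0.352, 0.423, 0.225)
next step: t=1.720: state=(0.345, 0.425, 0.229) — S has crossed 0.35
linear interpolation between t=1.700 (0.35247) and t=1.720 (0.34527) → t≈1.707

t = 1.707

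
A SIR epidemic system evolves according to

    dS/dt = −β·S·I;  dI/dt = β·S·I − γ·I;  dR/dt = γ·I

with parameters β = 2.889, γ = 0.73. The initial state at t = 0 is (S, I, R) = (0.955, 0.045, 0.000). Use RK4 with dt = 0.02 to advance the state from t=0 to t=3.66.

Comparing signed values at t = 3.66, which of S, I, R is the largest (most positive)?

largest component: R

t=0.000: state=(0.955, 0.045, 0.000)
step 1 (dt=0.02): k1=(-0.124, 0.091, 0.033), k2=(-0.127, 0.093, 0.034), k3=(-0.127, 0.093, 0.034), k4=(-0.129, 0.095, 0.034); state += dt/6·(k1+2k2+2k3+k4)
t=0.020: state=(0.952, 0.047, 0.001)
t=0.040: state=(0.950, 0.049, 0.001)
t=0.060: state=(0.947, 0.051, 0.002)
continuing one RK4 step at a time; state shown every 10 steps (Δt=0.2):
t=0.200: state=(0.925, 0.067, 0.008)
t=0.400: state=(0.882, 0.098, 0.020)
t=0.600: state=(0.825, 0.138, 0.037)
t=0.800: state=(0.751, 0.188, 0.061)
t=1.000: state=(0.662, 0.245, 0.092)
t=1.200: state=(0.565, 0.302, 0.132)
t=1.400: state=(0.468, 0.352, 0.180)
t=1.600: state=(0.378, 0.388, 0.234)
t=1.800: state=(0.300, 0.407, 0.293)
t=2.000: state=(0.237, 0.411, 0.353)
t=2.200: state=(0.187, 0.401, 0.412)
t=2.400: state=(0.149, 0.382, 0.469)
t=2.600: state=(0.120, 0.356, 0.523)
t=2.800: state=(0.099, 0.328, 0.573)
t=3.000: state=(0.082, 0.299, 0.619)
t=3.200: state=(0.070, 0.270, 0.660)
t=3.400: state=(0.060, 0.242, 0.698)
t=3.600: state=(0.053, 0.216, 0.731)
t=3.660: state=(0.051, 0.209, 0.740)
compare at T: S=0.051, I=0.209, R=0.740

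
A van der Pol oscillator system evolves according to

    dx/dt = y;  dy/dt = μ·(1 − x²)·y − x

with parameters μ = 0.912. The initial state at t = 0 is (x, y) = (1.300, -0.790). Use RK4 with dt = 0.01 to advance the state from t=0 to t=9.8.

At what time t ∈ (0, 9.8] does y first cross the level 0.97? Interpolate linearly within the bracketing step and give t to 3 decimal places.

t=0.000: state=(1.300, -0.790)
step 1 (dt=0.01): k1=(-0.790, -0.803), k2=(-0.794, -0.804), k3=(-0.794, -0.804), k4=(-0.798, -0.805); state += dt/6·(k1+2k2+2k3+k4)
t=0.010: state=(1.292, -0.798)
t=0.020: state=(1.284, -0.806)
t=0.030: state=(1.276, -0.814)
continuing one RK4 step at a time; state shown every 50 steps (Δt=0.5):
t=0.500: state=(0.794, -1.269)
t=1.000: state=(-0.027, -2.074)
t=1.500: state=(-1.210, -2.312)
t=2.000: state=(-1.929, -0.499)
t=2.500: state=(-1.903, 0.414)
t=3.000: state=(-1.608, 0.737)
t=3.380: state=(-1.287, 0.966)
next step: t=3.390: state=(-1.277, 0.973) — y has crossed 0.97
linear interpolation between t=3.380 (0.96572) and t=3.390 (0.97285) → t≈3.386

t = 3.386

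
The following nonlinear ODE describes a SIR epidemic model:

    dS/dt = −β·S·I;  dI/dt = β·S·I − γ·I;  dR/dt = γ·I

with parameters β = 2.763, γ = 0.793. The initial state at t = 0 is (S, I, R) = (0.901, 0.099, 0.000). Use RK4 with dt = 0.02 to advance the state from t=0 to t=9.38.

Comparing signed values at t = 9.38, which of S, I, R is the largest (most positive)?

t=0.000: state=(0.901, 0.099, 0.000)
step 1 (dt=0.02): k1=(-0.246, 0.168, 0.079), k2=(-0.250, 0.170, 0.080), k3=(-0.250, 0.170, 0.080), k4=(-0.254, 0.172, 0.081); state += dt/6·(k1+2k2+2k3+k4)
t=0.020: state=(0.896, 0.102, 0.002)
t=0.040: state=(0.891, 0.106, 0.003)
t=0.060: state=(0.886, 0.109, 0.005)
continuing one RK4 step at a time; state shown every 25 steps (Δt=0.5):
t=0.500: state=(0.733, 0.208, 0.059)
t=1.000: state=(0.504, 0.329, 0.167)
t=1.500: state=(0.305, 0.384, 0.311)
t=2.000: state=(0.181, 0.358, 0.461)
t=2.500: state=(0.115, 0.294, 0.591)
t=3.000: state=(0.080, 0.226, 0.694)
t=3.500: state=(0.061, 0.168, 0.771)
t=4.000: state=(0.050, 0.122, 0.828)
t=4.500: state=(0.044, 0.087, 0.869)
t=5.000: state=(0.039, 0.062, 0.898)
t=5.500: state=(0.037, 0.044, 0.919)
t=6.000: state=(0.035, 0.031, 0.934)
t=6.500: state=(0.034, 0.022, 0.945)
t=7.000: state=(0.033, 0.015, 0.952)
t=7.500: state=(0.032, 0.011, 0.957)
t=8.000: state=(0.032, 0.008, 0.961)
t=8.500: state=(0.031, 0.005, 0.963)
t=9.000: state=(0.031, 0.004, 0.965)
t=9.380: state=(0.031, 0.003, 0.966)
compare at T: S=0.031, I=0.003, R=0.966

largest component: R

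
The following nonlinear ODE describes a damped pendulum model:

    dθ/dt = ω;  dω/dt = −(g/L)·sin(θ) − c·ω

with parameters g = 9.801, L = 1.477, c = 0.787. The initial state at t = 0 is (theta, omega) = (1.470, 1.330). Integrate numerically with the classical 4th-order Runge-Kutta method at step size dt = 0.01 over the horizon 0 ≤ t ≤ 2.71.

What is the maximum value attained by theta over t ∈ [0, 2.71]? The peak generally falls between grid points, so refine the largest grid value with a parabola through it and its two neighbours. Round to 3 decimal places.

max theta = 1.591

t=0.000: state=(1.470, 1.330)
step 1 (dt=0.01): k1=(1.330, -7.649), k2=(1.292, -7.623), k3=(1.292, -7.623), k4=(1.254, -7.597); state += dt/6·(k1+2k2+2k3+k4)
t=0.010: state=(1.483, 1.254)
t=0.020: state=(1.495, 1.178)
t=0.030: state=(1.506, 1.103)
continuing one RK4 step at a time; state shown every 10 steps (Δt=0.1):
t=0.100: state=(1.566, 0.592)
t=0.200: state=(1.590, -0.091)
t=0.300: state=(1.549, -0.722)
t=0.400: state=(1.448, -1.304)
t=0.500: state=(1.290, -1.830)
t=0.600: state=(1.084, -2.283)
t=0.700: state=(0.837, -2.632)
t=0.800: state=(0.562, -2.843)
t=0.900: state=(0.274, -2.885)
t=1.000: state=(-0.009, -2.749)
t=1.100: state=(-0.270, -2.450)
t=1.200: state=(-0.495, -2.024)
t=1.300: state=(-0.672, -1.517)
t=1.400: state=(-0.797, -0.972)
t=1.500: state=(-0.866, -0.425)
t=1.600: state=(-0.882, 0.099)
t=1.700: state=(-0.848, 0.578)
t=1.800: state=(-0.769, 0.997)
t=1.900: state=(-0.651, 1.339)
t=2.000: state=(-0.504, 1.586)
t=2.100: state=(-0.338, 1.726)
t=2.200: state=(-0.163, 1.753)
t=2.300: state=(0.009, 1.668)
t=2.400: state=(0.168, 1.484)
t=2.500: state=(0.303, 1.221)
t=2.600: state=(0.410, 0.904)
t=2.700: state=(0.483, 0.558)
t=2.710: state=(0.489, 0.523)
largest grid value and its neighbours: theta(0.180)=1.59076, theta(0.190)=1.59085, theta(0.200)=1.59027
parabola through these three points peaks at t≈0.186 with theta≈1.59089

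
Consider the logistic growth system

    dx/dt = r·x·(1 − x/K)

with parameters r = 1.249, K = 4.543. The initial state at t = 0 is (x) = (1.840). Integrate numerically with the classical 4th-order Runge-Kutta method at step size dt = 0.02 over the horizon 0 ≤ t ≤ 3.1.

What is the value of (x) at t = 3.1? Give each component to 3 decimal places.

(x) = (4.408)

t=0.000: state=(1.840)
step 1 (dt=0.02): k1=(1.367), k2=(1.371), k3=(1.371), k4=(1.374); state += dt/6·(k1+2k2+2k3+k4)
t=0.020: state=(1.867)
t=0.040: state=(1.895)
t=0.060: state=(1.923)
continuing one RK4 step at a time; state shown every 10 steps (Δt=0.2):
t=0.200: state=(2.119)
t=0.400: state=(2.402)
t=0.600: state=(2.681)
t=0.800: state=(2.948)
t=1.000: state=(3.196)
t=1.200: state=(3.420)
t=1.400: state=(3.618)
t=1.600: state=(3.789)
t=1.800: state=(3.933)
t=2.000: state=(4.053)
t=2.200: state=(4.152)
t=2.400: state=(4.233)
t=2.600: state=(4.298)
t=2.800: state=(4.350)
t=3.000: state=(4.391)
t=3.100: state=(4.408)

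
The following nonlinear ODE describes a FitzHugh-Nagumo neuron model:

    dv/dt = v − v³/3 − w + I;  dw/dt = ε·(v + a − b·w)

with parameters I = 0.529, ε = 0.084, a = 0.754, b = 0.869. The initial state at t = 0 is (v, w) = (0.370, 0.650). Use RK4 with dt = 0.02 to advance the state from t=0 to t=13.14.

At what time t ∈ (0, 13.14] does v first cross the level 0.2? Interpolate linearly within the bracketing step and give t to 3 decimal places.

t = 10.820

t=0.000: state=(0.370, 0.650)
step 1 (dt=0.02): k1=(0.232, 0.047), k2=(0.234, 0.047), k3=(0.234, 0.047), k4=(0.235, 0.047); state += dt/6·(k1+2k2+2k3+k4)
t=0.020: state=(0.375, 0.651)
t=0.040: state=(0.379, 0.652)
t=0.060: state=(0.384, 0.653)
continuing one RK4 step at a time; state shown every 25 steps (Δt=0.5):
t=0.500: state=(0.507, 0.676)
t=1.000: state=(0.687, 0.707)
t=1.500: state=(0.900, 0.746)
t=2.000: state=(1.112, 0.792)
t=2.500: state=(1.278, 0.844)
t=3.000: state=(1.378, 0.900)
t=3.500: state=(1.420, 0.956)
t=4.000: state=(1.423, 1.012)
t=4.500: state=(1.404, 1.065)
t=5.000: state=(1.371, 1.115)
t=5.500: state=(1.330, 1.162)
t=6.000: state=(1.284, 1.205)
t=6.500: state=(1.232, 1.245)
t=7.000: state=(1.176, 1.281)
t=7.500: state=(1.114, 1.314)
t=8.000: state=(1.044, 1.342)
t=8.500: state=(0.964, 1.367)
t=9.000: state=(0.870, 1.387)
t=9.500: state=(0.753, 1.402)
t=10.000: state=(0.602, 1.411)
t=10.500: state=(0.389, 1.412)
t=10.820: state=(0.200, 1.407)
next step: t=10.840: state=(0.186, 1.407) — v has crossed 0.2
linear interpolation between t=10.820 (0.20017) and t=10.840 (0.18643) → t≈10.820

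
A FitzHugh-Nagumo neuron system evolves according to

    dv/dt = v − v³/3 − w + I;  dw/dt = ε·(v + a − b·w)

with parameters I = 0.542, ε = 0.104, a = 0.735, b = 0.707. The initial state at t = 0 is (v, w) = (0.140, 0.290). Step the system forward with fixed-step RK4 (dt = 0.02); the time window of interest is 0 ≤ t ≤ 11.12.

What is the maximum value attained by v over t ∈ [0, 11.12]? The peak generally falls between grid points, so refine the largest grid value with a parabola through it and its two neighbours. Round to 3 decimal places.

max v = 1.619

t=0.000: state=(0.140, 0.290)
step 1 (dt=0.02): k1=(0.391, 0.070), k2=(0.394, 0.070), k3=(0.394, 0.070), k4=(0.397, 0.070); state += dt/6·(k1+2k2+2k3+k4)
t=0.020: state=(0.148, 0.291)
t=0.040: state=(0.156, 0.293)
t=0.060: state=(0.164, 0.294)
continuing one RK4 step at a time; state shown every 25 steps (Δt=0.5):
t=0.500: state=(0.379, 0.330)
t=1.000: state=(0.713, 0.383)
t=1.500: state=(1.099, 0.453)
t=2.000: state=(1.412, 0.539)
t=2.500: state=(1.573, 0.634)
t=3.000: state=(1.618, 0.730)
t=3.500: state=(1.606, 0.824)
t=4.000: state=(1.568, 0.913)
t=4.500: state=(1.520, 0.996)
t=5.000: state=(1.465, 1.074)
t=5.500: state=(1.405, 1.146)
t=6.000: state=(1.341, 1.212)
t=6.500: state=(1.272, 1.273)
t=7.000: state=(1.196, 1.327)
t=7.500: state=(1.111, 1.376)
t=8.000: state=(1.014, 1.418)
t=8.500: state=(0.899, 1.453)
t=9.000: state=(0.755, 1.481)
t=9.500: state=(0.563, 1.499)
t=10.000: state=(0.284, 1.504)
t=10.500: state=(-0.154, 1.492)
t=11.000: state=(-0.830, 1.451)
t=11.120: state=(-1.017, 1.436)
largest grid value and its neighbours: v(3.060)=1.61874, v(3.080)=1.61880, v(3.100)=1.61878
parabola through these three points peaks at t≈3.086 with v≈1.61880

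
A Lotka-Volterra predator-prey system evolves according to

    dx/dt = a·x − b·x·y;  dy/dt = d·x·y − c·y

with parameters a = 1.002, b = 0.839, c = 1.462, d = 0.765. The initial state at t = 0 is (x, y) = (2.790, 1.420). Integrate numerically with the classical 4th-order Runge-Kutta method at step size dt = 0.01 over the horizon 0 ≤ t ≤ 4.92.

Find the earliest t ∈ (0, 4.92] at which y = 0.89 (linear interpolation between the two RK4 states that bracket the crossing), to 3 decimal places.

t=0.000: state=(2.790, 1.420)
step 1 (dt=0.01): k1=(-0.528, 0.955), k2=(-0.539, 0.955), k3=(-0.539, 0.955), k4=(-0.550, 0.955); state += dt/6·(k1+2k2+2k3+k4)
t=0.010: state=(2.785, 1.430)
t=0.020: state=(2.779, 1.439)
t=0.030: state=(2.773, 1.449)
continuing one RK4 step at a time; state shown every 20 steps (Δt=0.2):
t=0.200: state=(2.644, 1.608)
t=0.400: state=(2.432, 1.771)
t=0.600: state=(2.185, 1.882)
t=0.800: state=(1.938, 1.926)
t=1.000: state=(1.716, 1.900)
t=1.200: state=(1.534, 1.818)
t=1.400: state=(1.395, 1.697)
t=1.600: state=(1.297, 1.556)
t=1.800: state=(1.236, 1.409)
t=2.000: state=(1.207, 1.267)
t=2.200: state=(1.205, 1.137)
t=2.400: state=(1.229, 1.022)
t=2.600: state=(1.276, 0.924)
t=2.670: state=(1.297, 0.894)
next step: t=2.680: state=(1.301, 0.890) — y has crossed 0.89
linear interpolation between t=2.670 (0.89378) and t=2.680 (0.88961) → t≈2.679

t = 2.679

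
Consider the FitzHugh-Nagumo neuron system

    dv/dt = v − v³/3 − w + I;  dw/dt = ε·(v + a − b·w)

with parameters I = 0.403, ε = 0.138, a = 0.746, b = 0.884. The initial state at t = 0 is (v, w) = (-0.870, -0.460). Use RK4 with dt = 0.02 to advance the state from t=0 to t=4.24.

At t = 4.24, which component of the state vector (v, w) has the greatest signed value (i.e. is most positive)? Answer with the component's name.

t=0.000: state=(-0.870, -0.460)
step 1 (dt=0.02): k1=(0.213, 0.039), k2=(0.213, 0.039), k3=(0.213, 0.039), k4=(0.213, 0.039); state += dt/6·(k1+2k2+2k3+k4)
t=0.020: state=(-0.866, -0.459)
t=0.040: state=(-0.861, -0.458)
t=0.060: state=(-0.857, -0.458)
continuing one RK4 step at a time; state shown every 10 steps (Δt=0.2):
t=0.200: state=(-0.827, -0.452)
t=0.400: state=(-0.783, -0.442)
t=0.600: state=(-0.738, -0.432)
t=0.800: state=(-0.691, -0.421)
t=1.000: state=(-0.641, -0.409)
t=1.200: state=(-0.587, -0.395)
t=1.400: state=(-0.529, -0.380)
t=1.600: state=(-0.465, -0.365)
t=1.800: state=(-0.394, -0.347)
t=2.000: state=(-0.314, -0.328)
t=2.200: state=(-0.222, -0.307)
t=2.400: state=(-0.116, -0.284)
t=2.600: state=(0.008, -0.258)
t=2.800: state=(0.153, -0.230)
t=3.000: state=(0.323, -0.197)
t=3.200: state=(0.518, -0.161)
t=3.400: state=(0.735, -0.120)
t=3.600: state=(0.963, -0.073)
t=3.800: state=(1.184, -0.022)
t=4.000: state=(1.379, 0.034)
t=4.200: state=(1.531, 0.093)
t=4.240: state=(1.556, 0.106)
compare at T: v=1.556, w=0.106

largest component: v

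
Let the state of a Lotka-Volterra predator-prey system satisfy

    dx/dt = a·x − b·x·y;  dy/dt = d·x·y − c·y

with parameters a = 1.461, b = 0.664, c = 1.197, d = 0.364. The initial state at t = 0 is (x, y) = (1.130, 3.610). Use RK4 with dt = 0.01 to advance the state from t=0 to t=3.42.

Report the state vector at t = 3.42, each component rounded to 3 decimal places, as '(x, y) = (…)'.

(x, y) = (7.567, 1.358)

t=0.000: state=(1.130, 3.610)
step 1 (dt=0.01): k1=(-1.058, -2.836), k2=(-1.042, -2.832), k3=(-1.042, -2.832), k4=(-1.027, -2.828); state += dt/6·(k1+2k2+2k3+k4)
t=0.010: state=(1.120, 3.582)
t=0.020: state=(1.109, 3.553)
t=0.030: state=(1.100, 3.525)
continuing one RK4 step at a time; state shown every 20 steps (Δt=0.2):
t=0.200: state=(0.972, 3.066)
t=0.400: state=(0.896, 2.582)
t=0.600: state=(0.876, 2.167)
t=0.800: state=(0.901, 1.819)
t=1.000: state=(0.967, 1.532)
t=1.200: state=(1.073, 1.298)
t=1.400: state=(1.226, 1.111)
t=1.600: state=(1.431, 0.963)
t=1.800: state=(1.700, 0.849)
t=2.000: state=(2.046, 0.765)
t=2.200: state=(2.486, 0.710)
t=2.400: state=(3.036, 0.683)
t=2.600: state=(3.714, 0.687)
t=2.800: state=(4.531, 0.729)
t=3.000: state=(5.477, 0.825)
t=3.200: state=(6.504, 1.005)
t=3.400: state=(7.481, 1.317)
t=3.420: state=(7.567, 1.358)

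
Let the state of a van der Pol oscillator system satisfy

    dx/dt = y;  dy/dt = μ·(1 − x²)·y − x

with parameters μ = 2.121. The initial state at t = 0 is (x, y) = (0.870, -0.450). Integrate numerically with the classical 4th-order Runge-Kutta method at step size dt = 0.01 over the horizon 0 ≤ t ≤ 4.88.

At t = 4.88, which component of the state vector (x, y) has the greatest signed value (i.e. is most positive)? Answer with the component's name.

t=0.000: state=(0.870, -0.450)
step 1 (dt=0.01): k1=(-0.450, -1.102), k2=(-0.456, -1.106), k3=(-0.456, -1.106), k4=(-0.461, -1.111); state += dt/6·(k1+2k2+2k3+k4)
t=0.010: state=(0.865, -0.461)
t=0.020: state=(0.861, -0.472)
t=0.030: state=(0.856, -0.483)
continuing one RK4 step at a time; state shown every 20 steps (Δt=0.2):
t=0.200: state=(0.756, -0.695)
t=0.400: state=(0.586, -1.027)
t=0.600: state=(0.334, -1.541)
t=0.800: state=(-0.051, -2.361)
t=1.000: state=(-0.625, -3.342)
t=1.200: state=(-1.311, -3.182)
t=1.400: state=(-1.783, -1.456)
t=1.600: state=(-1.938, -0.269)
t=1.800: state=(-1.942, 0.146)
t=2.000: state=(-1.898, 0.276)
t=2.200: state=(-1.837, 0.328)
t=2.400: state=(-1.768, 0.360)
t=2.600: state=(-1.693, 0.389)
t=2.800: state=(-1.612, 0.422)
t=3.000: state=(-1.523, 0.463)
t=3.200: state=(-1.426, 0.515)
t=3.400: state=(-1.316, 0.585)
t=3.600: state=(-1.190, 0.683)
t=3.800: state=(-1.040, 0.828)
t=4.000: state=(-0.853, 1.058)
t=4.200: state=(-0.606, 1.447)
t=4.400: state=(-0.255, 2.136)
t=4.600: state=(0.277, 3.238)
t=4.800: state=(1.021, 3.952)
t=4.880: state=(1.326, 3.608)
compare at T: x=1.326, y=3.608

largest component: y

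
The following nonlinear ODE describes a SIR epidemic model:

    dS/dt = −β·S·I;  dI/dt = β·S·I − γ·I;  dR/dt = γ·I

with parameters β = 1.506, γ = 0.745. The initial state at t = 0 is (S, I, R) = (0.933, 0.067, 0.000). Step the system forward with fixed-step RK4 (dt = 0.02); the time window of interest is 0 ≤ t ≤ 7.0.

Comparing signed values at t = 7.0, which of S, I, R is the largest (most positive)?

t=0.000: state=(0.933, 0.067, 0.000)
step 1 (dt=0.02): k1=(-0.094, 0.044, 0.050), k2=(-0.095, 0.044, 0.050), k3=(-0.095, 0.044, 0.050), k4=(-0.095, 0.045, 0.051); state += dt/6·(k1+2k2+2k3+k4)
t=0.020: state=(0.931, 0.068, 0.001)
t=0.040: state=(0.929, 0.069, 0.002)
t=0.060: state=(0.927, 0.070, 0.003)
continuing one RK4 step at a time; state shown every 25 steps (Δt=0.5):
t=0.500: state=(0.879, 0.091, 0.029)
t=1.000: state=(0.812, 0.119, 0.069)
t=1.500: state=(0.735, 0.147, 0.118)
t=2.000: state=(0.652, 0.171, 0.178)
t=2.500: state=(0.569, 0.186, 0.244)
t=3.000: state=(0.493, 0.191, 0.315)
t=3.500: state=(0.428, 0.186, 0.386)
t=4.000: state=(0.373, 0.174, 0.453)
t=4.500: state=(0.330, 0.156, 0.514)
t=5.000: state=(0.295, 0.136, 0.569)
t=5.500: state=(0.269, 0.116, 0.616)
t=6.000: state=(0.248, 0.097, 0.655)
t=6.500: state=(0.232, 0.080, 0.688)
t=7.000: state=(0.220, 0.065, 0.715)
compare at T: S=0.220, I=0.065, R=0.715

largest component: R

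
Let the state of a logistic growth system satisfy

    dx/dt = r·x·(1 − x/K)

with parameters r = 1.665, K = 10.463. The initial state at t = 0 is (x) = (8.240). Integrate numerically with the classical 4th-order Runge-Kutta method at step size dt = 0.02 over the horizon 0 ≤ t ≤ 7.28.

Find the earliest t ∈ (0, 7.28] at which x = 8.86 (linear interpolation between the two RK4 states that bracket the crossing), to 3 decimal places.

t=0.000: state=(8.240)
step 1 (dt=0.02): k1=(2.915), k2=(2.887), k3=(2.887), k4=(2.859); state += dt/6·(k1+2k2+2k3+k4)
t=0.020: state=(8.298)
t=0.040: state=(8.354)
t=0.060: state=(8.410)
t=0.220: state=(8.814)
next step: t=0.240: state=(8.860) — x has crossed 8.86
linear interpolation between t=0.220 (8.81438) and t=0.240 (8.86010) → t≈0.240

t = 0.240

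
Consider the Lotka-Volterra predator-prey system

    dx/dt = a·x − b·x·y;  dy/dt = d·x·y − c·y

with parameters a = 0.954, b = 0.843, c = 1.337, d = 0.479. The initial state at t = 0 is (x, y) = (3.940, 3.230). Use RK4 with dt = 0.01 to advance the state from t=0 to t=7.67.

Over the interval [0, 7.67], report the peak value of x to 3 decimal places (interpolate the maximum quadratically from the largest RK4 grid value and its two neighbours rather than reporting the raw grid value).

max x = 7.244

t=0.000: state=(3.940, 3.230)
step 1 (dt=0.01): k1=(-6.969, 1.777), k2=(-6.937, 1.728), k3=(-6.937, 1.728), k4=(-6.903, 1.679); state += dt/6·(k1+2k2+2k3+k4)
t=0.010: state=(3.871, 3.247)
t=0.020: state=(3.802, 3.264)
t=0.030: state=(3.734, 3.279)
continuing one RK4 step at a time; state shown every 25 steps (Δt=0.25):
t=0.250: state=(2.468, 3.374)
t=0.500: state=(1.582, 3.062)
t=0.750: state=(1.108, 2.567)
t=1.000: state=(0.864, 2.065)
t=1.250: state=(0.744, 1.626)
t=1.500: state=(0.697, 1.268)
t=1.750: state=(0.699, 0.987)
t=2.000: state=(0.738, 0.769)
t=2.250: state=(0.811, 0.604)
t=2.500: state=(0.919, 0.480)
t=2.750: state=(1.065, 0.386)
t=3.000: state=(1.256, 0.318)
t=3.250: state=(1.500, 0.268)
t=3.500: state=(1.806, 0.234)
t=3.750: state=(2.187, 0.212)
t=4.000: state=(2.658, 0.203)
t=4.250: state=(3.232, 0.207)
t=4.500: state=(3.921, 0.227)
t=4.750: state=(4.725, 0.272)
t=5.000: state=(5.616, 0.362)
t=5.250: state=(6.499, 0.535)
t=5.500: state=(7.141, 0.871)
t=5.750: state=(7.117, 1.477)
t=6.000: state=(6.053, 2.351)
t=6.250: state=(4.283, 3.133)
t=6.500: state=(2.706, 3.390)
t=6.750: state=(1.714, 3.144)
t=7.000: state=(1.177, 2.667)
t=7.250: state=(0.899, 2.158)
t=7.500: state=(0.761, 1.705)
t=7.670: state=(0.714, 1.442)
largest grid value and its neighbours: x(5.610)=7.24243, x(5.620)=7.24373, x(5.630)=7.24358
parabola through these three points peaks at t≈5.624 with x≈7.24385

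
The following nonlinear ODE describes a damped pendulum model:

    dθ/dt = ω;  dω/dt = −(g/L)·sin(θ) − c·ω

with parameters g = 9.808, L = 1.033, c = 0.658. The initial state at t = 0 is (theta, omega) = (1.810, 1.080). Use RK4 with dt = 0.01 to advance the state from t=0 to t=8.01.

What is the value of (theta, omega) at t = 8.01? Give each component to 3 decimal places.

(theta, omega) = (-0.064, 0.362)

t=0.000: state=(1.810, 1.080)
step 1 (dt=0.01): k1=(1.080, -9.935), k2=(1.030, -9.890), k3=(1.031, -9.891), k4=(0.981, -9.846); state += dt/6·(k1+2k2+2k3+k4)
t=0.010: state=(1.820, 0.981)
t=0.020: state=(1.830, 0.883)
t=0.030: state=(1.838, 0.786)
continuing one RK4 step at a time; state shown every 50 steps (Δt=0.5):
t=0.500: state=(1.236, -3.169)
t=1.000: state=(-0.657, -3.055)
t=1.500: state=(-1.079, 1.307)
t=2.000: state=(0.159, 2.704)
t=2.500: state=(0.798, -0.400)
t=3.000: state=(0.025, -2.036)
t=3.500: state=(-0.567, 0.002)
t=4.000: state=(-0.086, 1.470)
t=4.500: state=(0.398, 0.155)
t=5.000: state=(0.099, -1.045)
t=5.500: state=(-0.277, -0.203)
t=6.000: state=(-0.093, 0.736)
t=6.500: state=(0.192, 0.203)
t=7.000: state=(0.081, -0.515)
t=7.500: state=(-0.132, -0.183)
t=8.000: state=(-0.068, 0.358)
t=8.010: state=(-0.064, 0.362)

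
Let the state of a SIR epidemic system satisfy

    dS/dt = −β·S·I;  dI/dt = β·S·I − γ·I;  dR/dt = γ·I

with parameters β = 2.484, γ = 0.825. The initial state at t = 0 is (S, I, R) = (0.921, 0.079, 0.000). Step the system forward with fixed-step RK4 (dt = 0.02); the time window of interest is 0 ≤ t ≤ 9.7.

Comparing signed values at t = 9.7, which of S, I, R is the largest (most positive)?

largest component: R

t=0.000: state=(0.921, 0.079, 0.000)
step 1 (dt=0.02): k1=(-0.181, 0.116, 0.065), k2=(-0.183, 0.117, 0.066), k3=(-0.183, 0.117, 0.066), k4=(-0.185, 0.118, 0.067); state += dt/6·(k1+2k2+2k3+k4)
t=0.020: state=(0.917, 0.081, 0.001)
t=0.040: state=(0.914, 0.084, 0.003)
t=0.060: state=(0.910, 0.086, 0.004)
continuing one RK4 step at a time; state shown every 25 steps (Δt=0.5):
t=0.500: state=(0.800, 0.153, 0.047)
t=1.000: state=(0.624, 0.247, 0.129)
t=1.500: state=(0.438, 0.315, 0.247)
t=2.000: state=(0.292, 0.327, 0.381)
t=2.500: state=(0.198, 0.292, 0.510)
t=3.000: state=(0.143, 0.238, 0.619)
t=3.500: state=(0.110, 0.184, 0.706)
t=4.000: state=(0.090, 0.138, 0.772)
t=4.500: state=(0.078, 0.101, 0.821)
t=5.000: state=(0.070, 0.073, 0.857)
t=5.500: state=(0.065, 0.053, 0.883)
t=6.000: state=(0.061, 0.038, 0.901)
t=6.500: state=(0.059, 0.027, 0.914)
t=7.000: state=(0.057, 0.019, 0.924)
t=7.500: state=(0.056, 0.014, 0.930)
t=8.000: state=(0.055, 0.010, 0.935)
t=8.500: state=(0.055, 0.007, 0.939)
t=9.000: state=(0.054, 0.005, 0.941)
t=9.500: state=(0.054, 0.003, 0.943)
t=9.700: state=(0.054, 0.003, 0.943)
compare at T: S=0.054, I=0.003, R=0.943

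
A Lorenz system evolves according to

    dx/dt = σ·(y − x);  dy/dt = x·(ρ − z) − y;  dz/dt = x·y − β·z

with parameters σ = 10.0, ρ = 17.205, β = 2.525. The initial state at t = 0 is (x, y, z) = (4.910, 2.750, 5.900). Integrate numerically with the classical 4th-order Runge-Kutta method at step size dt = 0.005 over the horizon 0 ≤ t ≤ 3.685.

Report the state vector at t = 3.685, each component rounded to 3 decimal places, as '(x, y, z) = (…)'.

t=0.000: state=(4.910, 2.750, 5.900)
step 1 (dt=0.005): k1=(-21.600, 52.758, -1.395), k2=(-19.741, 52.032, -0.894), k3=(-19.806, 52.080, -0.893), k4=(-18.006, 51.399, -0.403); state += dt/6·(k1+2k2+2k3+k4)
t=0.005: state=(4.811, 3.010, 5.896)
t=0.010: state=(4.730, 3.264, 5.896)
t=0.015: state=(4.664, 3.513, 5.901)
continuing one RK4 step at a time; state shown every 40 steps (Δt=0.2):
t=0.200: state=(8.439, 12.123, 11.404)
t=0.400: state=(9.267, 5.057, 23.975)
t=0.600: state=(2.174, 0.574, 15.954)
t=0.800: state=(1.309, 1.607, 9.852)
t=1.000: state=(3.067, 4.707, 6.973)
t=1.200: state=(8.639, 12.150, 12.534)
t=1.400: state=(8.769, 4.700, 23.401)
t=1.600: state=(2.328, 0.943, 15.625)
t=1.800: state=(1.779, 2.263, 9.843)
t=2.000: state=(4.193, 6.324, 7.880)
t=2.200: state=(9.927, 12.199, 16.709)
t=2.400: state=(6.727, 2.860, 21.542)
t=2.600: state=(2.232, 1.603, 13.997)
t=2.800: state=(2.734, 3.734, 9.368)
t=3.000: state=(6.553, 9.386, 10.507)
t=3.200: state=(9.966, 8.639, 21.626)
t=3.400: state=(4.226, 1.958, 17.992)
t=3.600: state=(2.593, 2.872, 11.857)
t=3.685: state=(3.115, 4.062, 10.313)

(x, y, z) = (3.115, 4.062, 10.313)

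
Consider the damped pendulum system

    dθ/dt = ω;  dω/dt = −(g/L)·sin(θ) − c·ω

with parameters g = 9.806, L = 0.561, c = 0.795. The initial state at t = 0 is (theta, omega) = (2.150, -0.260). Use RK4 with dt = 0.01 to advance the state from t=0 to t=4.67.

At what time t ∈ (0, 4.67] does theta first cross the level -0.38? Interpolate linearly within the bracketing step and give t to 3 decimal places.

t=0.000: state=(2.150, -0.260)
step 1 (dt=0.01): k1=(-0.260, -14.422), k2=(-0.332, -14.377), k3=(-0.332, -14.381), k4=(-0.404, -14.339); state += dt/6·(k1+2k2+2k3+k4)
t=0.010: state=(2.147, -0.404)
t=0.020: state=(2.142, -0.547)
t=0.030: state=(2.136, -0.689)
continuing one RK4 step at a time; state shown every 20 steps (Δt=0.2):
t=0.200: state=(1.814, -3.112)
t=0.400: state=(0.913, -5.729)
t=0.600: state=(-0.301, -5.754)
t=0.610: state=(-0.358, -5.653)
next step: t=0.620: state=(-0.414, -5.542) — theta has crossed -0.38
linear interpolation between t=0.610 (-0.35807) and t=0.620 (-0.41405) → t≈0.614

t = 0.614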